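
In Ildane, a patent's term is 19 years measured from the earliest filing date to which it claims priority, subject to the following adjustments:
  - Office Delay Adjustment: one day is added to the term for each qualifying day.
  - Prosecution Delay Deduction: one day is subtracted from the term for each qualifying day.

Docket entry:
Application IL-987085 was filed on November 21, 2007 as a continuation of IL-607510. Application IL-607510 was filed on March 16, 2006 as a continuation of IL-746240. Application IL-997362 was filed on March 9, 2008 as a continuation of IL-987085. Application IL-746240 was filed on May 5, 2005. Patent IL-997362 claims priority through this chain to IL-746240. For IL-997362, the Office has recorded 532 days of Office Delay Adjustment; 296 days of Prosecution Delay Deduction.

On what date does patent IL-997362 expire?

2024-12-27

Earliest priority filing: 5 May 2005.
Base term: 5 May 2005 + 19 years → 5 May 2024.
Office Delay Adjustment: +532 days → 19 October 2025.
Prosecution Delay Deduction: −296 days → 27 December 2024.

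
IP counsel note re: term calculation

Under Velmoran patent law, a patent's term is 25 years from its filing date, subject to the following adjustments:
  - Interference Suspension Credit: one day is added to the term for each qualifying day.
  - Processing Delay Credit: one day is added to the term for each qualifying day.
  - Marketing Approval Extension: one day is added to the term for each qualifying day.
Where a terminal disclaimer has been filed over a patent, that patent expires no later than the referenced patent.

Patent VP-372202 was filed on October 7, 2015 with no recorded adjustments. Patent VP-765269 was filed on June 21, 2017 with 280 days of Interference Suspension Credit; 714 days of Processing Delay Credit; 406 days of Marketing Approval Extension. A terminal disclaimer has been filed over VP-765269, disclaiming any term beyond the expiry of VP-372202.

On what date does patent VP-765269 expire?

2040-10-07

Natural term of VP-765269:
  Base: filing + 25 years → 21 June 2042.
  Interference Suspension Credit: +280 days → 28 March 2043.
  Processing Delay Credit: +714 days → 11 March 2045.
  Marketing Approval Extension: +406 days → 21 April 2046.
Expiry of referenced patent VP-372202:
  Base: filing + 25 years → 7 October 2040.
Terminal disclaimer: VP-765269 expires on the earlier of 21 April 2046 and 7 October 2040.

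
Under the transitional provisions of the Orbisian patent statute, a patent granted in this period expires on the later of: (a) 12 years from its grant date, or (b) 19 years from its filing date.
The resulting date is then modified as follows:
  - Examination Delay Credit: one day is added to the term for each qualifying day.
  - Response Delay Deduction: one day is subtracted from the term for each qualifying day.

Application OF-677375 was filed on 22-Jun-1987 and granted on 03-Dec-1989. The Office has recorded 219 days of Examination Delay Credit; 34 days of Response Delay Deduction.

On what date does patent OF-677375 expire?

(a) grant + 12 years → 3 December 2001.
(b) filing + 19 years → 22 June 2006.
Later of the two: 22 June 2006.
Examination Delay Credit: +219 days → 27 January 2007.
Response Delay Deduction: −34 days → 24 December 2006.

2006-12-24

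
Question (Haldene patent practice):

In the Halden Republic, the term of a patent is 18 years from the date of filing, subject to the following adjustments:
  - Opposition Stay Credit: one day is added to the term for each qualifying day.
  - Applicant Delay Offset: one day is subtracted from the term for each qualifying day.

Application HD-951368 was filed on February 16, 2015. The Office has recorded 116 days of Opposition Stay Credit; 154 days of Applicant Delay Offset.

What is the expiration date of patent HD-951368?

January 9, 2033

Base term: filing date + 18 years → 16 February 2033.
Opposition Stay Credit: +116 days → 12 June 2033.
Applicant Delay Offset: −154 days → 9 January 2033.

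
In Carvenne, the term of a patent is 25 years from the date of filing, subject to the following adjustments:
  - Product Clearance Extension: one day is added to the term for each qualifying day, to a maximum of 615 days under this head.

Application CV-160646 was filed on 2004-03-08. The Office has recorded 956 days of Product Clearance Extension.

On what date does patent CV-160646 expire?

Base term: filing date + 25 years → 8 March 2029.
Product Clearance Extension: 956 days claimed exceeds the 615-day cap, so +615 days → 13 November 2030.

2030-11-13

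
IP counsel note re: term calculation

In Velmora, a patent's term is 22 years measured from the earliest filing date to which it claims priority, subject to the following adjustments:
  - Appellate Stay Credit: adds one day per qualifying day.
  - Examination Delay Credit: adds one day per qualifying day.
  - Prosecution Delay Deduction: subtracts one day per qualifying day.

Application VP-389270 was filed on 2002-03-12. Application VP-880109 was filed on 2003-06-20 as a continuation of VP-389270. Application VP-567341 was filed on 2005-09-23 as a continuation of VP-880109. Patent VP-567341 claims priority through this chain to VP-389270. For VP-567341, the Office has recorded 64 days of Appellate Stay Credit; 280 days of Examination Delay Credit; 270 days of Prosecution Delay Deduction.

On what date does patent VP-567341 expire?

May 25, 2024

Earliest priority filing: 12 March 2002.
Base term: 12 March 2002 + 22 years → 12 March 2024.
Appellate Stay Credit: +64 days → 15 May 2024.
Examination Delay Credit: +280 days → 19 February 2025.
Prosecution Delay Deduction: −270 days → 25 May 2024.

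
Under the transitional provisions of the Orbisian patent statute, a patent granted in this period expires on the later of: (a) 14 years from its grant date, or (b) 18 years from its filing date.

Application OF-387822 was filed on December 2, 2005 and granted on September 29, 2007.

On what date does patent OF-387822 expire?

(a) grant + 14 years → 29 September 2021.
(b) filing + 18 years → 2 December 2023.
Later of the two: 2 December 2023.

December 2, 2023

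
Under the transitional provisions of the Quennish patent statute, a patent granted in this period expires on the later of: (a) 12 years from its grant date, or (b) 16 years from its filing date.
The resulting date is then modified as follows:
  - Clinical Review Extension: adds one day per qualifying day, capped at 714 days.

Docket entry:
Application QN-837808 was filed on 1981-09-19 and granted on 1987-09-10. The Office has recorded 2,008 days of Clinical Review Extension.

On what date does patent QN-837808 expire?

2001-08-24

(a) grant + 12 years → 10 September 1999.
(b) filing + 16 years → 19 September 1997.
Later of the two: 10 September 1999.
Clinical Review Extension: 2008 days claimed exceeds the 714-day cap, so +714 days → 24 August 2001.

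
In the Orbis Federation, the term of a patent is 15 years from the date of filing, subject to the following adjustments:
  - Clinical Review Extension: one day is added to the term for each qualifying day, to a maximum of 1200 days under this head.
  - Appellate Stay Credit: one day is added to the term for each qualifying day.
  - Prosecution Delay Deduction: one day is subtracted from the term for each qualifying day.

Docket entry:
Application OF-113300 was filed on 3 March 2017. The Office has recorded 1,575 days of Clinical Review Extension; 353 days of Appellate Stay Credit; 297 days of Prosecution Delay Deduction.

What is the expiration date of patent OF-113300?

2035-08-11

Base term: filing date + 15 years → 3 March 2032.
Clinical Review Extension: 1575 days claimed exceeds the 1200-day cap, so +1200 days → 16 June 2035.
Appellate Stay Credit: +353 days → 3 June 2036.
Prosecution Delay Deduction: −297 days → 11 August 2035.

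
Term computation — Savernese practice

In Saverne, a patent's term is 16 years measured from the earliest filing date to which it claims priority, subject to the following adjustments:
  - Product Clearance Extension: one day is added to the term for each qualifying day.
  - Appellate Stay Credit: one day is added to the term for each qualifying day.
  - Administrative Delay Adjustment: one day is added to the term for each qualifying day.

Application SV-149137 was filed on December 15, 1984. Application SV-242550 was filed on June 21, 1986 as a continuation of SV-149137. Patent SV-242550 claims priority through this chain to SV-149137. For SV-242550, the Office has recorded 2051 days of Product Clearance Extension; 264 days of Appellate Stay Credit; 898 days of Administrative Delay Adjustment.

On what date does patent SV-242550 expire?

Earliest priority filing: 15 December 1984.
Base term: 15 December 1984 + 16 years → 15 December 2000.
Product Clearance Extension: +2051 days → 28 July 2006.
Appellate Stay Credit: +264 days → 18 April 2007.
Administrative Delay Adjustment: +898 days → 2 October 2009.

2009-10-02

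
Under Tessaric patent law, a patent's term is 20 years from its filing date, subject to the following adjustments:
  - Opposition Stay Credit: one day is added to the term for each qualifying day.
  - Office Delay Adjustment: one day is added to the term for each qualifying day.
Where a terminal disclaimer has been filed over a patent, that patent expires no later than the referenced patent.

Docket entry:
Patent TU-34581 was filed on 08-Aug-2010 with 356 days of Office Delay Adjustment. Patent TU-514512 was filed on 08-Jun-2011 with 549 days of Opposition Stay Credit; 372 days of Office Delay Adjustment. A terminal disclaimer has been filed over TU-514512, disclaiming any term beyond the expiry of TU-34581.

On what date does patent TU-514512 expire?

Natural term of TU-514512:
  Base: filing + 20 years → 8 June 2031.
  Opposition Stay Credit: +549 days → 8 December 2032.
  Office Delay Adjustment: +372 days → 15 December 2033.
Expiry of referenced patent TU-34581:
  Base: filing + 20 years → 8 August 2030.
  Office Delay Adjustment: +356 days → 30 July 2031.
Terminal disclaimer: TU-514512 expires on the earlier of 15 December 2033 and 30 July 2031.

July 30, 2031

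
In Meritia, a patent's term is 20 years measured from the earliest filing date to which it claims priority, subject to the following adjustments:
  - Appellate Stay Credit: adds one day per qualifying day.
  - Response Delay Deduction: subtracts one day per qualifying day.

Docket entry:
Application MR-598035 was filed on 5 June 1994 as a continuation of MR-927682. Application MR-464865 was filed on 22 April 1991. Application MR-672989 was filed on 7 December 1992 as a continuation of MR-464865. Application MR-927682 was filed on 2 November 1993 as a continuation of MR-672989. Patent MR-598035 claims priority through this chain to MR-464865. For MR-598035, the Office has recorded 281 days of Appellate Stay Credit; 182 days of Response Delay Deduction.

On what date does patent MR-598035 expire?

Earliest priority filing: 22 April 1991.
Base term: 22 April 1991 + 20 years → 22 April 2011.
Appellate Stay Credit: +281 days → 28 January 2012.
Response Delay Deduction: −182 days → 30 July 2011.

July 30, 2011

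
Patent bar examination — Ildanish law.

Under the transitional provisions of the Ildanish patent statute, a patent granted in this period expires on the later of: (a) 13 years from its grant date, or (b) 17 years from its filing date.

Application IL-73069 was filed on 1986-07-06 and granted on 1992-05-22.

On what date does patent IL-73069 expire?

(a) grant + 13 years → 22 May 2005.
(b) filing + 17 years → 6 July 2003.
Later of the two: 22 May 2005.

2005-05-22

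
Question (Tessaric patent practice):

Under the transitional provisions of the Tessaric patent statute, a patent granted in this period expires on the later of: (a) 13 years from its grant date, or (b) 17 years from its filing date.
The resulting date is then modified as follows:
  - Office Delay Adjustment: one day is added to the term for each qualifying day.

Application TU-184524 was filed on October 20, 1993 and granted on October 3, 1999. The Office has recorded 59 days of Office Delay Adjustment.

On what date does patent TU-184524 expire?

(a) grant + 13 years → 3 October 2012.
(b) filing + 17 years → 20 October 2010.
Later of the two: 3 October 2012.
Office Delay Adjustment: +59 days → 1 December 2012.

2012-12-01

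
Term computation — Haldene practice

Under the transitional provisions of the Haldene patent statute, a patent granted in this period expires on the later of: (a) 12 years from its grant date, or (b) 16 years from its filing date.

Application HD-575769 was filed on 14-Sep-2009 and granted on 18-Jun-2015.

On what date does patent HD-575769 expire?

(a) grant + 12 years → 18 June 2027.
(b) filing + 16 years → 14 September 2025.
Later of the two: 18 June 2027.

June 18, 2027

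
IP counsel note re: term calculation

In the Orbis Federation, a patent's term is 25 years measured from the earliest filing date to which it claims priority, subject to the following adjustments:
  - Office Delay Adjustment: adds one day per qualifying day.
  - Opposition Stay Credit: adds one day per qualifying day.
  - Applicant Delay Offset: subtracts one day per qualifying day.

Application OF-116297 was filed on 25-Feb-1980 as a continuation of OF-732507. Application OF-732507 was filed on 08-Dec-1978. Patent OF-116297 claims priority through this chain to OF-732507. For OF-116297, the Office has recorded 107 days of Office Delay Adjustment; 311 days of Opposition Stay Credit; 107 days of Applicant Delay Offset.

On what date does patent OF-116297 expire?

Earliest priority filing: 8 December 1978.
Base term: 8 December 1978 + 25 years → 8 December 2003.
Office Delay Adjustment: +107 days → 24 March 2004.
Opposition Stay Credit: +311 days → 29 January 2005.
Applicant Delay Offset: −107 days → 14 October 2004.

October 14, 2004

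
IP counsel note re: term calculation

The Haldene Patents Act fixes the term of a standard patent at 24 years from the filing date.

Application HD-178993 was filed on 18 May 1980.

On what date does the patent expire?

Filing date + 24 years → 18 May 2004.

May 18, 2004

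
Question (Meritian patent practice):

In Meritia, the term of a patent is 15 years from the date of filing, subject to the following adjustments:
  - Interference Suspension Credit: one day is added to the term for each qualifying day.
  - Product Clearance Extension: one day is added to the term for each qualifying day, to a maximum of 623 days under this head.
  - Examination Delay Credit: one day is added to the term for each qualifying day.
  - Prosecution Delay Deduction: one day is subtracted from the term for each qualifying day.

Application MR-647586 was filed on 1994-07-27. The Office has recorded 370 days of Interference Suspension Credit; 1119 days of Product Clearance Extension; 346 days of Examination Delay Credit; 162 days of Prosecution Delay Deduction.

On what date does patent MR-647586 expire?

Base term: filing date + 15 years → 27 July 2009.
Interference Suspension Credit: +370 days → 1 August 2010.
Product Clearance Extension: 1119 days claimed exceeds the 623-day cap, so +623 days → 15 April 2012.
Examination Delay Credit: +346 days → 27 March 2013.
Prosecution Delay Deduction: −162 days → 16 October 2012.

October 16, 2012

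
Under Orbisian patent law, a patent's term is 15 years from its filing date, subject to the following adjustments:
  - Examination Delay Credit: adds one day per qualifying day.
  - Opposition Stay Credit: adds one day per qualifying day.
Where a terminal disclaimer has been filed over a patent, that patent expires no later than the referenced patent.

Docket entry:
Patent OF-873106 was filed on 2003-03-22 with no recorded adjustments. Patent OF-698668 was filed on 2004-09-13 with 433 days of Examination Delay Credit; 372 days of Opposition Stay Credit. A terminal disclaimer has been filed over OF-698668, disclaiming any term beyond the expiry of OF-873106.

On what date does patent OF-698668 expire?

2018-03-22

Natural term of OF-698668:
  Base: filing + 15 years → 13 September 2019.
  Examination Delay Credit: +433 days → 19 November 2020.
  Opposition Stay Credit: +372 days → 26 November 2021.
Expiry of referenced patent OF-873106:
  Base: filing + 15 years → 22 March 2018.
Terminal disclaimer: OF-698668 expires on the earlier of 26 November 2021 and 22 March 2018.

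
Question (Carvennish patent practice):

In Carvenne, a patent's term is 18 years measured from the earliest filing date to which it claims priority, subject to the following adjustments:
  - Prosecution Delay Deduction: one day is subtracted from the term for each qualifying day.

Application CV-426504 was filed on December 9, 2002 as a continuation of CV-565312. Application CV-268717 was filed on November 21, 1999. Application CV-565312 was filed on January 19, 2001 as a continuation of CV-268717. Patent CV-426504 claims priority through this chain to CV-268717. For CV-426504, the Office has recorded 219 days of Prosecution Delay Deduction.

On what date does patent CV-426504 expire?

Earliest priority filing: 21 November 1999.
Base term: 21 November 1999 + 18 years → 21 November 2017.
Prosecution Delay Deduction: −219 days → 16 April 2017.

April 16, 2017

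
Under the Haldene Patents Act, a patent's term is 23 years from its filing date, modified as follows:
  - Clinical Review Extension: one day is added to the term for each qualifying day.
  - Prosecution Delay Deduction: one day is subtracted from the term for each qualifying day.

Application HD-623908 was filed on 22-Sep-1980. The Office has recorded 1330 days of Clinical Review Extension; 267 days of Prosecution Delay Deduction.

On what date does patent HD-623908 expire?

Base term: filing date + 23 years → 22 September 2003.
Clinical Review Extension: +1330 days → 14 May 2007.
Prosecution Delay Deduction: −267 days → 20 August 2006.

August 20, 2006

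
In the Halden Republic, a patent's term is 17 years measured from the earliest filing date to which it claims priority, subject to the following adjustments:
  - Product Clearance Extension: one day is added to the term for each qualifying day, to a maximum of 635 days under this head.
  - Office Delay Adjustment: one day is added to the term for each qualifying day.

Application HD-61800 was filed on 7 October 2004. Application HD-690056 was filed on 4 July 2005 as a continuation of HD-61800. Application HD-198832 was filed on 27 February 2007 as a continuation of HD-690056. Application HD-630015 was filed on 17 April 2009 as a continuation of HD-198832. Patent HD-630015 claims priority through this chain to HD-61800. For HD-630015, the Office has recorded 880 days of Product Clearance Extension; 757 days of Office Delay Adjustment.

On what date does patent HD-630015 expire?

Earliest priority filing: 7 October 2004.
Base term: 7 October 2004 + 17 years → 7 October 2021.
Product Clearance Extension: 880 days claimed exceeds the 635-day cap, so +635 days → 4 July 2023.
Office Delay Adjustment: +757 days → 30 July 2025.

July 30, 2025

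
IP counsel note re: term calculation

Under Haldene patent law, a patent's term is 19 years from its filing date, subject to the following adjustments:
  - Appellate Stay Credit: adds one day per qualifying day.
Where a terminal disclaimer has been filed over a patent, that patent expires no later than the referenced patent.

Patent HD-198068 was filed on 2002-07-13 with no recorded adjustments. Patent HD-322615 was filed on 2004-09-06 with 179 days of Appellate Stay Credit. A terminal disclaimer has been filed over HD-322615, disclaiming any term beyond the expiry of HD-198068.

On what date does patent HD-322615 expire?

July 13, 2021

Natural term of HD-322615:
  Base: filing + 19 years → 6 September 2023.
  Appellate Stay Credit: +179 days → 3 March 2024.
Expiry of referenced patent HD-198068:
  Base: filing + 19 years → 13 July 2021.
Terminal disclaimer: HD-322615 expires on the earlier of 3 March 2024 and 13 July 2021.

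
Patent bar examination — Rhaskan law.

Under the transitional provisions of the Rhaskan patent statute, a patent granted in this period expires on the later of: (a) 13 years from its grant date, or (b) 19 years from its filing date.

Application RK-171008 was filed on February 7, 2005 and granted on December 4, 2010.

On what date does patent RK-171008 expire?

(a) grant + 13 years → 4 December 2023.
(b) filing + 19 years → 7 February 2024.
Later of the two: 7 February 2024.

2024-02-07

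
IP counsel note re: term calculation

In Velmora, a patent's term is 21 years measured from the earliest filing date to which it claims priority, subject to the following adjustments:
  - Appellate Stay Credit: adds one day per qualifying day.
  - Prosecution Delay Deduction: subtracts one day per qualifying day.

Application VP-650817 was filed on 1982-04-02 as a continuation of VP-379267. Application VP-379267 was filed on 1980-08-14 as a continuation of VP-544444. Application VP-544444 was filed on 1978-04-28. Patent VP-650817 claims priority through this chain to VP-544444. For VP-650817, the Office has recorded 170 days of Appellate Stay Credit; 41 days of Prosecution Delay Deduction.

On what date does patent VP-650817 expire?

1999-09-04

Earliest priority filing: 28 April 1978.
Base term: 28 April 1978 + 21 years → 28 April 1999.
Appellate Stay Credit: +170 days → 15 October 1999.
Prosecution Delay Deduction: −41 days → 4 September 1999.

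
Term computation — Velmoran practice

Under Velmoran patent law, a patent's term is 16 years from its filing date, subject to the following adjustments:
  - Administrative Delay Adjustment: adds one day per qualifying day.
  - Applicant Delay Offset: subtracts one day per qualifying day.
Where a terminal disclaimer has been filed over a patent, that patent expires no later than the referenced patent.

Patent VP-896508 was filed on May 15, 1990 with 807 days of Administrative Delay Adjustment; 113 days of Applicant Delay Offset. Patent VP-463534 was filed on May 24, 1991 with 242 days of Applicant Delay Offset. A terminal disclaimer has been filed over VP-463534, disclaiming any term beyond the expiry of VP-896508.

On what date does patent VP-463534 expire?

Natural term of VP-463534:
  Base: filing + 16 years → 24 May 2007.
  Applicant Delay Offset: −242 days → 24 September 2006.
Expiry of referenced patent VP-896508:
  Base: filing + 16 years → 15 May 2006.
  Administrative Delay Adjustment: +807 days → 30 July 2008.
  Applicant Delay Offset: −113 days → 8 April 2008.
Terminal disclaimer: VP-463534 expires on the earlier of 24 September 2006 and 8 April 2008.

2006-09-24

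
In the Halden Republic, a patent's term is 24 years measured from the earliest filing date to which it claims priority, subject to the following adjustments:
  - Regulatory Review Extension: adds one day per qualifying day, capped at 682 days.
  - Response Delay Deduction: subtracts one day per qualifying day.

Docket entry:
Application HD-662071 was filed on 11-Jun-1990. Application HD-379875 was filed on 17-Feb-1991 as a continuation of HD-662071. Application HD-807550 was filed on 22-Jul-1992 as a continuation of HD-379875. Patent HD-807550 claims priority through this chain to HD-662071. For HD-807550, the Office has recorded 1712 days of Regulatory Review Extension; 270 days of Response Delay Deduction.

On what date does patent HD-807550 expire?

July 28, 2015

Earliest priority filing: 11 June 1990.
Base term: 11 June 1990 + 24 years → 11 June 2014.
Regulatory Review Extension: 1712 days claimed exceeds the 682-day cap, so +682 days → 23 April 2016.
Response Delay Deduction: −270 days → 28 July 2015.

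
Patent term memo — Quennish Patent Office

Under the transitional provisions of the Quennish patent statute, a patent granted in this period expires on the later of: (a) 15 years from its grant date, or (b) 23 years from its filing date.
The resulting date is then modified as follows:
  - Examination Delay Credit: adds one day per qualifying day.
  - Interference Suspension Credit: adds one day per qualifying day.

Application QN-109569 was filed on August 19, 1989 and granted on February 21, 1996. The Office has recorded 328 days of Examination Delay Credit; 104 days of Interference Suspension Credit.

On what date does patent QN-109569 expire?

(a) grant + 15 years → 21 February 2011.
(b) filing + 23 years → 19 August 2012.
Later of the two: 19 August 2012.
Examination Delay Credit: +328 days → 13 July 2013.
Interference Suspension Credit: +104 days → 25 October 2013.

October 25, 2013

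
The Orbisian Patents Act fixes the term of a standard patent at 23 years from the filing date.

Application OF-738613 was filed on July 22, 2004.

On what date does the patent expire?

July 22, 2027

Filing date + 23 years → 22 July 2027.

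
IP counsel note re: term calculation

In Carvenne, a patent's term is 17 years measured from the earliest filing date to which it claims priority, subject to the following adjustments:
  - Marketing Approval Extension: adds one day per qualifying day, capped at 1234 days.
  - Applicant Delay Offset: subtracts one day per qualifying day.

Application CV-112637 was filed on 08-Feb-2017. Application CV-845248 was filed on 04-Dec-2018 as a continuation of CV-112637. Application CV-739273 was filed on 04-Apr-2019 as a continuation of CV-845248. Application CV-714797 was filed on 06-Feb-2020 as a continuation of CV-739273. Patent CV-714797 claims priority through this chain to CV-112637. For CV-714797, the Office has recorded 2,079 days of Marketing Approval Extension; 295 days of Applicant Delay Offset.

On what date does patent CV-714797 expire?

Earliest priority filing: 8 February 2017.
Base term: 8 February 2017 + 17 years → 8 February 2034.
Marketing Approval Extension: 2079 days claimed exceeds the 1234-day cap, so +1234 days → 26 June 2037.
Applicant Delay Offset: −295 days → 4 September 2036.

September 4, 2036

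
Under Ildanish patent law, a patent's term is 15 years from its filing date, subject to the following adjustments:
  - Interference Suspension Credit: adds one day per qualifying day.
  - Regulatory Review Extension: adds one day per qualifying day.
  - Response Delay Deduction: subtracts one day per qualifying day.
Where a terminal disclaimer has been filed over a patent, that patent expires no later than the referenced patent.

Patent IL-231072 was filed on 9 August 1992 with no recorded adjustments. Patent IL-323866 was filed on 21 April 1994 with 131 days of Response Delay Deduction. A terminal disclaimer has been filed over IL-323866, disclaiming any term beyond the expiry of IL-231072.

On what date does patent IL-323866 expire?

August 9, 2007

Natural term of IL-323866:
  Base: filing + 15 years → 21 April 2009.
  Response Delay Deduction: −131 days → 11 December 2008.
Expiry of referenced patent IL-231072:
  Base: filing + 15 years → 9 August 2007.
Terminal disclaimer: IL-323866 expires on the earlier of 11 December 2008 and 9 August 2007.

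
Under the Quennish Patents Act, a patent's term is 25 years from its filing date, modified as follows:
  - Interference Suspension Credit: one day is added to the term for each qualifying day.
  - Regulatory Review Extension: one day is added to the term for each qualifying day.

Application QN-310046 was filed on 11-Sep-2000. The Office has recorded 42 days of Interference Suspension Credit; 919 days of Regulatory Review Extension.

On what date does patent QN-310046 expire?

Base term: filing date + 25 years → 11 September 2025.
Interference Suspension Credit: +42 days → 23 October 2025.
Regulatory Review Extension: +919 days → 29 April 2028.

April 29, 2028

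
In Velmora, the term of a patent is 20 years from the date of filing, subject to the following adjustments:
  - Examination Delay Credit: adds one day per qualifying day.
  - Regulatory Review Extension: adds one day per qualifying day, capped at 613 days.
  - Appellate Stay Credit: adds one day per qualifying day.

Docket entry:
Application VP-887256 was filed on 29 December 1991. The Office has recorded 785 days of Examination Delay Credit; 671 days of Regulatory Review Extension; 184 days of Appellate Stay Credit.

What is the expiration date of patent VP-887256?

2016-04-28

Base term: filing date + 20 years → 29 December 2011.
Examination Delay Credit: +785 days → 21 February 2014.
Regulatory Review Extension: 671 days claimed exceeds the 613-day cap, so +613 days → 27 October 2015.
Appellate Stay Credit: +184 days → 28 April 2016.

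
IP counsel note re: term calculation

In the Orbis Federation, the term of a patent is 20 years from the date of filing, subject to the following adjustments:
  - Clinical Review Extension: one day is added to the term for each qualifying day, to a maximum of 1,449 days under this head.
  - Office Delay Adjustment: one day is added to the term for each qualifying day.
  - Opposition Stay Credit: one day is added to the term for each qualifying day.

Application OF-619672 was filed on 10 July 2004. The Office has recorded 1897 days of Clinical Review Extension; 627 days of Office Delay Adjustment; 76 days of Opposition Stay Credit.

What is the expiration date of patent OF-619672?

Base term: filing date + 20 years → 10 July 2024.
Clinical Review Extension: 1897 days claimed exceeds the 1449-day cap, so +1449 days → 28 June 2028.
Office Delay Adjustment: +627 days → 17 March 2030.
Opposition Stay Credit: +76 days → 1 June 2030.

June 1, 2030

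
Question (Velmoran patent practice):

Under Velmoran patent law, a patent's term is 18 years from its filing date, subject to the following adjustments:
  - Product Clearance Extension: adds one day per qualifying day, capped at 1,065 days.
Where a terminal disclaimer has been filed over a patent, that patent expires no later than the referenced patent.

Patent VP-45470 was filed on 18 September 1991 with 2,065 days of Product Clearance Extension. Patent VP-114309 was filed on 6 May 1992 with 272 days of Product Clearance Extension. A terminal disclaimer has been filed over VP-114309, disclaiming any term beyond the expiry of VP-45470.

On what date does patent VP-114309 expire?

Natural term of VP-114309:
  Base: filing + 18 years → 6 May 2010.
  Product Clearance Extension: 272 days (within the 1065-day cap) → +272 days → 2 February 2011.
Expiry of referenced patent VP-45470:
  Base: filing + 18 years → 18 September 2009.
  Product Clearance Extension: 2065 days claimed exceeds the 1065-day cap, so +1065 days → 18 August 2012.
Terminal disclaimer: VP-114309 expires on the earlier of 2 February 2011 and 18 August 2012.

February 2, 2011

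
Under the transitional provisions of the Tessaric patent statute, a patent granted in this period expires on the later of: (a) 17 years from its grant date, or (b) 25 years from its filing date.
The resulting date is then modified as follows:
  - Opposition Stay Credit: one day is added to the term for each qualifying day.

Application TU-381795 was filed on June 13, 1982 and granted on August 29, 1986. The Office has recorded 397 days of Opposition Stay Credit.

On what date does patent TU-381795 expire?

(a) grant + 17 years → 29 August 2003.
(b) filing + 25 years → 13 June 2007.
Later of the two: 13 June 2007.
Opposition Stay Credit: +397 days → 14 July 2008.

July 14, 2008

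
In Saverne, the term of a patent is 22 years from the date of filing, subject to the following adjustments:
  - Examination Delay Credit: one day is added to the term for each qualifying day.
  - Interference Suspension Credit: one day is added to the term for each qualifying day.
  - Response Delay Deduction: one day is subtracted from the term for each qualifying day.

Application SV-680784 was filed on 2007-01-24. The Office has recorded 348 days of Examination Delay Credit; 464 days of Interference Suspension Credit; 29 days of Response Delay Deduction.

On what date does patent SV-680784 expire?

Base term: filing date + 22 years → 24 January 2029.
Examination Delay Credit: +348 days → 7 January 2030.
Interference Suspension Credit: +464 days → 16 April 2031.
Response Delay Deduction: −29 days → 18 March 2031.

March 18, 2031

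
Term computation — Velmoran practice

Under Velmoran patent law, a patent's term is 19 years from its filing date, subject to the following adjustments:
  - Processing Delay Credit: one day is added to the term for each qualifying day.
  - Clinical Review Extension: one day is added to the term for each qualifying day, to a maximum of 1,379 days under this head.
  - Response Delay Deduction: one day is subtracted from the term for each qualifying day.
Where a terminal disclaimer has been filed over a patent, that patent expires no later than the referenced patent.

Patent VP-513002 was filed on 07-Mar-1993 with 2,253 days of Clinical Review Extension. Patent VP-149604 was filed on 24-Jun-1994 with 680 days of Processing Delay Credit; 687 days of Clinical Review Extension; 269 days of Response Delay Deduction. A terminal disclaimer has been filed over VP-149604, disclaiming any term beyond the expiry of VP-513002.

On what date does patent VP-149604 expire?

2015-12-16

Natural term of VP-149604:
  Base: filing + 19 years → 24 June 2013.
  Processing Delay Credit: +680 days → 5 May 2015.
  Clinical Review Extension: 687 days (within the 1379-day cap) → +687 days → 22 March 2017.
  Response Delay Deduction: −269 days → 26 June 2016.
Expiry of referenced patent VP-513002:
  Base: filing + 19 years → 7 March 2012.
  Clinical Review Extension: 2253 days claimed exceeds the 1379-day cap, so +1379 days → 16 December 2015.
Terminal disclaimer: VP-149604 expires on the earlier of 26 June 2016 and 16 December 2015.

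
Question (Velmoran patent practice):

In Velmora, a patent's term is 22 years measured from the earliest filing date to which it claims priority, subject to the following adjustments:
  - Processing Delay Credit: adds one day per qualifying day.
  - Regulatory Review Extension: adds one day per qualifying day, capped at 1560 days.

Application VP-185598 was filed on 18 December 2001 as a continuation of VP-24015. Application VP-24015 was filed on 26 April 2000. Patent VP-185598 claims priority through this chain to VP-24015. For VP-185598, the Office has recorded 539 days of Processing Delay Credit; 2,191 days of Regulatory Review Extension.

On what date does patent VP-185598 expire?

Earliest priority filing: 26 April 2000.
Base term: 26 April 2000 + 22 years → 26 April 2022.
Processing Delay Credit: +539 days → 17 October 2023.
Regulatory Review Extension: 2191 days claimed exceeds the 1560-day cap, so +1560 days → 24 January 2028.

2028-01-24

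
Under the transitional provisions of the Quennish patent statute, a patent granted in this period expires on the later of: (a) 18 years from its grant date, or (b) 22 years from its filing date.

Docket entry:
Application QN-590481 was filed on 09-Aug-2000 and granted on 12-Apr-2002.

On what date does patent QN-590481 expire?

August 9, 2022

(a) grant + 18 years → 12 April 2020.
(b) filing + 22 years → 9 August 2022.
Later of the two: 9 August 2022.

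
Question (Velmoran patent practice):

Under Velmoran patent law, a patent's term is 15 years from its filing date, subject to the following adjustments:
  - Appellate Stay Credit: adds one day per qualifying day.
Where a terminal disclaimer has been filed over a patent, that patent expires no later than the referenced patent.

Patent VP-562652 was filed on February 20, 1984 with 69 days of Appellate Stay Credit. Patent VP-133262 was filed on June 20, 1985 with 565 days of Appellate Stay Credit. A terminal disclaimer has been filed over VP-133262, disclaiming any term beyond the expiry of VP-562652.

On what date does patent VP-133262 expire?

April 30, 1999

Natural term of VP-133262:
  Base: filing + 15 years → 20 June 2000.
  Appellate Stay Credit: +565 days → 6 January 2002.
Expiry of referenced patent VP-562652:
  Base: filing + 15 years → 20 February 1999.
  Appellate Stay Credit: +69 days → 30 April 1999.
Terminal disclaimer: VP-133262 expires on the earlier of 6 January 2002 and 30 April 1999.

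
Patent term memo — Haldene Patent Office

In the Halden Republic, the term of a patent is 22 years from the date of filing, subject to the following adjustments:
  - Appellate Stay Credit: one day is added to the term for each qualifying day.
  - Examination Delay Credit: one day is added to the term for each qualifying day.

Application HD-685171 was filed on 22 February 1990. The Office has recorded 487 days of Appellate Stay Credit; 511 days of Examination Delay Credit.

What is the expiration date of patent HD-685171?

Base term: filing date + 22 years → 22 February 2012.
Appellate Stay Credit: +487 days → 23 June 2013.
Examination Delay Credit: +511 days → 16 November 2014.

2014-11-16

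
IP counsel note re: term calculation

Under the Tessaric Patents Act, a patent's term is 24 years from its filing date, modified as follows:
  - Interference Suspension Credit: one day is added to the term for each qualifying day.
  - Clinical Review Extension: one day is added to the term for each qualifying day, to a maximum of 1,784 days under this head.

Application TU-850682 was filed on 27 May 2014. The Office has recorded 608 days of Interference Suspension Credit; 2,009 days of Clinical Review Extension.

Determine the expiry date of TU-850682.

Base term: filing date + 24 years → 27 May 2038.
Interference Suspension Credit: +608 days → 25 January 2040.
Clinical Review Extension: 2009 days claimed exceeds the 1784-day cap, so +1784 days → 13 December 2044.

2044-12-13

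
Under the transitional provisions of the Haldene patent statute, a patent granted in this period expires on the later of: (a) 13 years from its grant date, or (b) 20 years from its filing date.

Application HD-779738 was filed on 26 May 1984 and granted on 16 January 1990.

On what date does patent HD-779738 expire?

2004-05-26

(a) grant + 13 years → 16 January 2003.
(b) filing + 20 years → 26 May 2004.
Later of the two: 26 May 2004.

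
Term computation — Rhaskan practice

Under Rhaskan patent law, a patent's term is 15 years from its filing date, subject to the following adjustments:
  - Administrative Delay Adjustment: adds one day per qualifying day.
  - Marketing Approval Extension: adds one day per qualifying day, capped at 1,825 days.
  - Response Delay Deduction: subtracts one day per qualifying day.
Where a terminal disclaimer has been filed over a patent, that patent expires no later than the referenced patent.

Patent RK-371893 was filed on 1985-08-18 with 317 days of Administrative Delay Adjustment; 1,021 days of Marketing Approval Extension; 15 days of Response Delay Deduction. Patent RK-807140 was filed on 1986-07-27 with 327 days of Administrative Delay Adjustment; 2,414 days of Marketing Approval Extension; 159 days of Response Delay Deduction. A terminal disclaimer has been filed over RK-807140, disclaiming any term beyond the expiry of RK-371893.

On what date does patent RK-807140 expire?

2004-04-02

Natural term of RK-807140:
  Base: filing + 15 years → 27 July 2001.
  Administrative Delay Adjustment: +327 days → 19 June 2002.
  Marketing Approval Extension: 2414 days claimed exceeds the 1825-day cap, so +1825 days → 18 June 2007.
  Response Delay Deduction: −159 days → 10 January 2007.
Expiry of referenced patent RK-371893:
  Base: filing + 15 years → 18 August 2000.
  Administrative Delay Adjustment: +317 days → 1 July 2001.
  Marketing Approval Extension: 1021 days (within the 1825-day cap) → +1021 days → 17 April 2004.
  Response Delay Deduction: −15 days → 2 April 2004.
Terminal disclaimer: RK-807140 expires on the earlier of 10 January 2007 and 2 April 2004.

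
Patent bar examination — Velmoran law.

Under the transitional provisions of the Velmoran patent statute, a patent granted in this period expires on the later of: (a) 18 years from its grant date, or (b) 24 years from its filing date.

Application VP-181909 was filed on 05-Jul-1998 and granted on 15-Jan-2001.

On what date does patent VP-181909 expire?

2022-07-05

(a) grant + 18 years → 15 January 2019.
(b) filing + 24 years → 5 July 2022.
Later of the two: 5 July 2022.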